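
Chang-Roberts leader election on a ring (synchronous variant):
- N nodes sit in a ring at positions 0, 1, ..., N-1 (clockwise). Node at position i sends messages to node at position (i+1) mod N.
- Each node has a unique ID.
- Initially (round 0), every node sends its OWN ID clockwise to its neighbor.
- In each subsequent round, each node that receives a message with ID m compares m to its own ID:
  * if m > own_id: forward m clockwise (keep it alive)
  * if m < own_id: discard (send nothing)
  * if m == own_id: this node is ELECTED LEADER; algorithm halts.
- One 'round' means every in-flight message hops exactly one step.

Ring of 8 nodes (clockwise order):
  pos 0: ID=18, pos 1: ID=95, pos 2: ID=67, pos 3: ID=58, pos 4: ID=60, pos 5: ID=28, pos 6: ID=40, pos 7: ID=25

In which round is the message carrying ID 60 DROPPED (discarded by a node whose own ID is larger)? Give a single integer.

Answer: 5

Derivation:
Round 1: pos1(id95) recv 18: drop; pos2(id67) recv 95: fwd; pos3(id58) recv 67: fwd; pos4(id60) recv 58: drop; pos5(id28) recv 60: fwd; pos6(id40) recv 28: drop; pos7(id25) recv 40: fwd; pos0(id18) recv 25: fwd
Round 2: pos3(id58) recv 95: fwd; pos4(id60) recv 67: fwd; pos6(id40) recv 60: fwd; pos0(id18) recv 40: fwd; pos1(id95) recv 25: drop
Round 3: pos4(id60) recv 95: fwd; pos5(id28) recv 67: fwd; pos7(id25) recv 60: fwd; pos1(id95) recv 40: drop
Round 4: pos5(id28) recv 95: fwd; pos6(id40) recv 67: fwd; pos0(id18) recv 60: fwd
Round 5: pos6(id40) recv 95: fwd; pos7(id25) recv 67: fwd; pos1(id95) recv 60: drop
Round 6: pos7(id25) recv 95: fwd; pos0(id18) recv 67: fwd
Round 7: pos0(id18) recv 95: fwd; pos1(id95) recv 67: drop
Round 8: pos1(id95) recv 95: ELECTED
Message ID 60 originates at pos 4; dropped at pos 1 in round 5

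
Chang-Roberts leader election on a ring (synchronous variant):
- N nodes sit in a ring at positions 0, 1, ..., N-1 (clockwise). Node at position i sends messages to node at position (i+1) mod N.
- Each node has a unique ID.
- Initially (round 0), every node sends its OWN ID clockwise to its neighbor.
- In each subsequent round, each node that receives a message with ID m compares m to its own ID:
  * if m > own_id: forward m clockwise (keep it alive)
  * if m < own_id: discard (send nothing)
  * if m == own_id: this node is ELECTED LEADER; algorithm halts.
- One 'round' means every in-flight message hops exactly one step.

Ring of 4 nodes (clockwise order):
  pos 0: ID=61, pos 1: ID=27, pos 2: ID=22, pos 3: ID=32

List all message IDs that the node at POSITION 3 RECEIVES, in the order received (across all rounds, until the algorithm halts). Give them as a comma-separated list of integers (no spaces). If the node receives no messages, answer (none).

Answer: 22,27,61

Derivation:
Round 1: pos1(id27) recv 61: fwd; pos2(id22) recv 27: fwd; pos3(id32) recv 22: drop; pos0(id61) recv 32: drop
Round 2: pos2(id22) recv 61: fwd; pos3(id32) recv 27: drop
Round 3: pos3(id32) recv 61: fwd
Round 4: pos0(id61) recv 61: ELECTED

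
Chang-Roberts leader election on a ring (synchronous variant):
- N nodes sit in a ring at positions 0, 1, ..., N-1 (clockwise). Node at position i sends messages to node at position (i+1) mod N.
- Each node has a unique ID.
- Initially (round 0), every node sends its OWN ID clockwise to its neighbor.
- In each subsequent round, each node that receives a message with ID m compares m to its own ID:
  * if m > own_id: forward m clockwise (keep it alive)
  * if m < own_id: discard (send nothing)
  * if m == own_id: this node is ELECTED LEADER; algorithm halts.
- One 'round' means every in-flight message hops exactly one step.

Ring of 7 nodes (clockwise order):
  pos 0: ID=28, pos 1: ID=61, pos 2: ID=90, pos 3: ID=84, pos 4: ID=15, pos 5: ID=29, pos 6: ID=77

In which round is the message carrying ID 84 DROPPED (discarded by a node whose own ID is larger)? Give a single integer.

Answer: 6

Derivation:
Round 1: pos1(id61) recv 28: drop; pos2(id90) recv 61: drop; pos3(id84) recv 90: fwd; pos4(id15) recv 84: fwd; pos5(id29) recv 15: drop; pos6(id77) recv 29: drop; pos0(id28) recv 77: fwd
Round 2: pos4(id15) recv 90: fwd; pos5(id29) recv 84: fwd; pos1(id61) recv 77: fwd
Round 3: pos5(id29) recv 90: fwd; pos6(id77) recv 84: fwd; pos2(id90) recv 77: drop
Round 4: pos6(id77) recv 90: fwd; pos0(id28) recv 84: fwd
Round 5: pos0(id28) recv 90: fwd; pos1(id61) recv 84: fwd
Round 6: pos1(id61) recv 90: fwd; pos2(id90) recv 84: drop
Round 7: pos2(id90) recv 90: ELECTED
Message ID 84 originates at pos 3; dropped at pos 2 in round 6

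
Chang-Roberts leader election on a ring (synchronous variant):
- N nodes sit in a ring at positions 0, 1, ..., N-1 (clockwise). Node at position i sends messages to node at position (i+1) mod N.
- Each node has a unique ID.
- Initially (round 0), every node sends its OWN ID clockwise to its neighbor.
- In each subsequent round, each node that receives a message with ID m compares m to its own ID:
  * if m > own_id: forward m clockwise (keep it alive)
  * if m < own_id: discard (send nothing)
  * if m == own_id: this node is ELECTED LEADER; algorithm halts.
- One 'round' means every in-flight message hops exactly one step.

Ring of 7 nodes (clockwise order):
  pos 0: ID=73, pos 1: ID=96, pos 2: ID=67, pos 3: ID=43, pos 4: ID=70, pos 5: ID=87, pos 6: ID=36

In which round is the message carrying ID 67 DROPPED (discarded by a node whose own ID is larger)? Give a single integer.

Round 1: pos1(id96) recv 73: drop; pos2(id67) recv 96: fwd; pos3(id43) recv 67: fwd; pos4(id70) recv 43: drop; pos5(id87) recv 70: drop; pos6(id36) recv 87: fwd; pos0(id73) recv 36: drop
Round 2: pos3(id43) recv 96: fwd; pos4(id70) recv 67: drop; pos0(id73) recv 87: fwd
Round 3: pos4(id70) recv 96: fwd; pos1(id96) recv 87: drop
Round 4: pos5(id87) recv 96: fwd
Round 5: pos6(id36) recv 96: fwd
Round 6: pos0(id73) recv 96: fwd
Round 7: pos1(id96) recv 96: ELECTED
Message ID 67 originates at pos 2; dropped at pos 4 in round 2

Answer: 2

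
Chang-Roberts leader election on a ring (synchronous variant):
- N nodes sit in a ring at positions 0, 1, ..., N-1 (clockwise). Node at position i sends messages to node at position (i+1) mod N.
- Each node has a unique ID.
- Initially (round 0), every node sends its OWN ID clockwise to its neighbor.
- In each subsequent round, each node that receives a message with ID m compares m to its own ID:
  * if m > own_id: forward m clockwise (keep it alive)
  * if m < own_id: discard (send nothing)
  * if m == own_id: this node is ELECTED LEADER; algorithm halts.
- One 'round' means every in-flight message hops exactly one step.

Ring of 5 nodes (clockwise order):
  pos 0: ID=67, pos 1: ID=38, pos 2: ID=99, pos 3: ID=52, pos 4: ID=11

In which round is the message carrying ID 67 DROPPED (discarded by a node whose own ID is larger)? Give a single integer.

Answer: 2

Derivation:
Round 1: pos1(id38) recv 67: fwd; pos2(id99) recv 38: drop; pos3(id52) recv 99: fwd; pos4(id11) recv 52: fwd; pos0(id67) recv 11: drop
Round 2: pos2(id99) recv 67: drop; pos4(id11) recv 99: fwd; pos0(id67) recv 52: drop
Round 3: pos0(id67) recv 99: fwd
Round 4: pos1(id38) recv 99: fwd
Round 5: pos2(id99) recv 99: ELECTED
Message ID 67 originates at pos 0; dropped at pos 2 in round 2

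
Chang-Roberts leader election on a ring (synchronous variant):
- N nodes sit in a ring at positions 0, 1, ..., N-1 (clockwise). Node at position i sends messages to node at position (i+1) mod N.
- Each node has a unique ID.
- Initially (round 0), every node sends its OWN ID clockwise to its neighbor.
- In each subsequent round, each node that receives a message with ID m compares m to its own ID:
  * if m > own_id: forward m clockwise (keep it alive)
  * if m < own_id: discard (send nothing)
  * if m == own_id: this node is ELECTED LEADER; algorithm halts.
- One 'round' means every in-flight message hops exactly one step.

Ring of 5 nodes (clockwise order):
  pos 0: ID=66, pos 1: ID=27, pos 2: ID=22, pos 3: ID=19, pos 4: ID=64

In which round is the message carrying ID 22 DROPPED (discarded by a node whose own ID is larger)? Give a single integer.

Round 1: pos1(id27) recv 66: fwd; pos2(id22) recv 27: fwd; pos3(id19) recv 22: fwd; pos4(id64) recv 19: drop; pos0(id66) recv 64: drop
Round 2: pos2(id22) recv 66: fwd; pos3(id19) recv 27: fwd; pos4(id64) recv 22: drop
Round 3: pos3(id19) recv 66: fwd; pos4(id64) recv 27: drop
Round 4: pos4(id64) recv 66: fwd
Round 5: pos0(id66) recv 66: ELECTED
Message ID 22 originates at pos 2; dropped at pos 4 in round 2

Answer: 2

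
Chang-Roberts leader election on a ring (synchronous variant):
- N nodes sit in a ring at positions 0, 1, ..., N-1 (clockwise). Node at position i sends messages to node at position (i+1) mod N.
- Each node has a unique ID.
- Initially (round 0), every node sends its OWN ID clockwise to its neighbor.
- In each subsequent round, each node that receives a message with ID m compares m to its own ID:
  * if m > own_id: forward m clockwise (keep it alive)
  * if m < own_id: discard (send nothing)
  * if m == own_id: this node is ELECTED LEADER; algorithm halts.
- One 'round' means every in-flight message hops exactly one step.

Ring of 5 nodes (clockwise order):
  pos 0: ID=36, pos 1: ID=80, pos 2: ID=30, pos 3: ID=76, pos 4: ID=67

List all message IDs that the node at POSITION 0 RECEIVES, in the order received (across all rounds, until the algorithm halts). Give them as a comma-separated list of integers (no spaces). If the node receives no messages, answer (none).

Answer: 67,76,80

Derivation:
Round 1: pos1(id80) recv 36: drop; pos2(id30) recv 80: fwd; pos3(id76) recv 30: drop; pos4(id67) recv 76: fwd; pos0(id36) recv 67: fwd
Round 2: pos3(id76) recv 80: fwd; pos0(id36) recv 76: fwd; pos1(id80) recv 67: drop
Round 3: pos4(id67) recv 80: fwd; pos1(id80) recv 76: drop
Round 4: pos0(id36) recv 80: fwd
Round 5: pos1(id80) recv 80: ELECTED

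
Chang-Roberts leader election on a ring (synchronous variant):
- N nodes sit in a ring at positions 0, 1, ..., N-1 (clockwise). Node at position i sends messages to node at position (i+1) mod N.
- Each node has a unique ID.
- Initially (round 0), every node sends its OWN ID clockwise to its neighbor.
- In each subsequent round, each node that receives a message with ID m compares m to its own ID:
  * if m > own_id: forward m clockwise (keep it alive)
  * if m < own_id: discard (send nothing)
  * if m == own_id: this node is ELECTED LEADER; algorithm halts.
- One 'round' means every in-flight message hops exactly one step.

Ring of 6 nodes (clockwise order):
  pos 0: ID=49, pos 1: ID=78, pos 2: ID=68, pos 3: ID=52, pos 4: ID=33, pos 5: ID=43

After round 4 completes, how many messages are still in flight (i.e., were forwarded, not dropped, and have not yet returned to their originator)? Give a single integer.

Answer: 2

Derivation:
Round 1: pos1(id78) recv 49: drop; pos2(id68) recv 78: fwd; pos3(id52) recv 68: fwd; pos4(id33) recv 52: fwd; pos5(id43) recv 33: drop; pos0(id49) recv 43: drop
Round 2: pos3(id52) recv 78: fwd; pos4(id33) recv 68: fwd; pos5(id43) recv 52: fwd
Round 3: pos4(id33) recv 78: fwd; pos5(id43) recv 68: fwd; pos0(id49) recv 52: fwd
Round 4: pos5(id43) recv 78: fwd; pos0(id49) recv 68: fwd; pos1(id78) recv 52: drop
After round 4: 2 messages still in flight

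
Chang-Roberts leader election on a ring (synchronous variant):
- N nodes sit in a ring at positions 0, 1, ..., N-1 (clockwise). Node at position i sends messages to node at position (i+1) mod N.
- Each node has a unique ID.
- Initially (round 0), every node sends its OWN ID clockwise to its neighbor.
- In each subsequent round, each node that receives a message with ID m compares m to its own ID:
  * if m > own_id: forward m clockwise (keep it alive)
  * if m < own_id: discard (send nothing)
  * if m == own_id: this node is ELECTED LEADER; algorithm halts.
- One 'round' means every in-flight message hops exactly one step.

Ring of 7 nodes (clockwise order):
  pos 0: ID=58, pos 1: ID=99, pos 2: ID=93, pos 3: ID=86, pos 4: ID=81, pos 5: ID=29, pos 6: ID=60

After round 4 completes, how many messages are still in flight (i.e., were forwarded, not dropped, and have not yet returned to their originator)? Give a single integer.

Round 1: pos1(id99) recv 58: drop; pos2(id93) recv 99: fwd; pos3(id86) recv 93: fwd; pos4(id81) recv 86: fwd; pos5(id29) recv 81: fwd; pos6(id60) recv 29: drop; pos0(id58) recv 60: fwd
Round 2: pos3(id86) recv 99: fwd; pos4(id81) recv 93: fwd; pos5(id29) recv 86: fwd; pos6(id60) recv 81: fwd; pos1(id99) recv 60: drop
Round 3: pos4(id81) recv 99: fwd; pos5(id29) recv 93: fwd; pos6(id60) recv 86: fwd; pos0(id58) recv 81: fwd
Round 4: pos5(id29) recv 99: fwd; pos6(id60) recv 93: fwd; pos0(id58) recv 86: fwd; pos1(id99) recv 81: drop
After round 4: 3 messages still in flight

Answer: 3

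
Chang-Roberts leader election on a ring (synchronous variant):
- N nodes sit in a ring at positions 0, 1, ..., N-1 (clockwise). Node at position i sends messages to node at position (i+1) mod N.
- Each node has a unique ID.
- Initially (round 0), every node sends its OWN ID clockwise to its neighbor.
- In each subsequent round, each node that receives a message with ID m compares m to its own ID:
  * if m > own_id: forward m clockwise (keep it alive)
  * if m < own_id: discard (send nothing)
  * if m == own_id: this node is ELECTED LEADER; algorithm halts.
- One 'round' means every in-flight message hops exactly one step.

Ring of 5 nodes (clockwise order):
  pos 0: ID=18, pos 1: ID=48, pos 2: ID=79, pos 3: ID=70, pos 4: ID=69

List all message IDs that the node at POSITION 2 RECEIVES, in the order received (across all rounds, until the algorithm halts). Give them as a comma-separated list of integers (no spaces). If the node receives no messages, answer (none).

Round 1: pos1(id48) recv 18: drop; pos2(id79) recv 48: drop; pos3(id70) recv 79: fwd; pos4(id69) recv 70: fwd; pos0(id18) recv 69: fwd
Round 2: pos4(id69) recv 79: fwd; pos0(id18) recv 70: fwd; pos1(id48) recv 69: fwd
Round 3: pos0(id18) recv 79: fwd; pos1(id48) recv 70: fwd; pos2(id79) recv 69: drop
Round 4: pos1(id48) recv 79: fwd; pos2(id79) recv 70: drop
Round 5: pos2(id79) recv 79: ELECTED

Answer: 48,69,70,79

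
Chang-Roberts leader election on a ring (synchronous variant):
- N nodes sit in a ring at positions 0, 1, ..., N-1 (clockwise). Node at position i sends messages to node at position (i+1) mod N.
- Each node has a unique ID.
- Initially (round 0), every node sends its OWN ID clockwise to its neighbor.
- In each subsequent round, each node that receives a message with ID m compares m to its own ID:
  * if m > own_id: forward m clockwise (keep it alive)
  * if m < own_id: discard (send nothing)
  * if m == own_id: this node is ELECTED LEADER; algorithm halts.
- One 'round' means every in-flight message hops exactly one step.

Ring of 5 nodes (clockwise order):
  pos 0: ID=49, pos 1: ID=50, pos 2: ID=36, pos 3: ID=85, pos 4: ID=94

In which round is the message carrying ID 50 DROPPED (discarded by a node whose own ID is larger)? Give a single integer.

Answer: 2

Derivation:
Round 1: pos1(id50) recv 49: drop; pos2(id36) recv 50: fwd; pos3(id85) recv 36: drop; pos4(id94) recv 85: drop; pos0(id49) recv 94: fwd
Round 2: pos3(id85) recv 50: drop; pos1(id50) recv 94: fwd
Round 3: pos2(id36) recv 94: fwd
Round 4: pos3(id85) recv 94: fwd
Round 5: pos4(id94) recv 94: ELECTED
Message ID 50 originates at pos 1; dropped at pos 3 in round 2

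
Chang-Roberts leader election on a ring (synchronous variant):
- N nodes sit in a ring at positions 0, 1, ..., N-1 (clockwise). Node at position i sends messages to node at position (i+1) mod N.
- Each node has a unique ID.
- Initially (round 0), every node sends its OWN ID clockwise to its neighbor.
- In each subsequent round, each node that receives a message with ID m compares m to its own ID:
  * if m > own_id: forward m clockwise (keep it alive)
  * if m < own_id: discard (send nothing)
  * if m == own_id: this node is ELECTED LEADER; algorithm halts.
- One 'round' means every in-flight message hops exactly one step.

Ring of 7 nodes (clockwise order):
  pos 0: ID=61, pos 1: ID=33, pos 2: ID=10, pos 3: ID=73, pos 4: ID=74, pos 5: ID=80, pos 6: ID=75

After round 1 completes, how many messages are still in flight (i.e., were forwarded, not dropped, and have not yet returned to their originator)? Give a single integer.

Round 1: pos1(id33) recv 61: fwd; pos2(id10) recv 33: fwd; pos3(id73) recv 10: drop; pos4(id74) recv 73: drop; pos5(id80) recv 74: drop; pos6(id75) recv 80: fwd; pos0(id61) recv 75: fwd
After round 1: 4 messages still in flight

Answer: 4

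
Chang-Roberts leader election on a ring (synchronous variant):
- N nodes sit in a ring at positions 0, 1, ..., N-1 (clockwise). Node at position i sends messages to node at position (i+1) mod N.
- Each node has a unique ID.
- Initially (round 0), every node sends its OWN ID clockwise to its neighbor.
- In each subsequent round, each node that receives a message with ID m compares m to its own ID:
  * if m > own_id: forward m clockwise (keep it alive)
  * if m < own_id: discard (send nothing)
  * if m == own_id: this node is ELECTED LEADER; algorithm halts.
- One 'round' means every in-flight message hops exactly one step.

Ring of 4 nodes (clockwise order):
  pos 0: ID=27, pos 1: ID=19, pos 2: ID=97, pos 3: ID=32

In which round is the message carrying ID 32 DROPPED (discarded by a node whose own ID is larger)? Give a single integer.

Answer: 3

Derivation:
Round 1: pos1(id19) recv 27: fwd; pos2(id97) recv 19: drop; pos3(id32) recv 97: fwd; pos0(id27) recv 32: fwd
Round 2: pos2(id97) recv 27: drop; pos0(id27) recv 97: fwd; pos1(id19) recv 32: fwd
Round 3: pos1(id19) recv 97: fwd; pos2(id97) recv 32: drop
Round 4: pos2(id97) recv 97: ELECTED
Message ID 32 originates at pos 3; dropped at pos 2 in round 3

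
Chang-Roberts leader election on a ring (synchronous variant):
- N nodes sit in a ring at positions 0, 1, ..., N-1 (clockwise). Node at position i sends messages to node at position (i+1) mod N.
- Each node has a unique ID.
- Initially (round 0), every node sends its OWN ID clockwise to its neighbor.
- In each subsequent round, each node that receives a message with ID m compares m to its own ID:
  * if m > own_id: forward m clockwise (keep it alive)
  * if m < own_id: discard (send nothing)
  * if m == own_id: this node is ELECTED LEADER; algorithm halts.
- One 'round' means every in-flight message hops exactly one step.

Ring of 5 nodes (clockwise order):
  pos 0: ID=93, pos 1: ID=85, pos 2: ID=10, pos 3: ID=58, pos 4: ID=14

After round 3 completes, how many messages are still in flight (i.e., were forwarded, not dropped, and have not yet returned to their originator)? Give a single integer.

Round 1: pos1(id85) recv 93: fwd; pos2(id10) recv 85: fwd; pos3(id58) recv 10: drop; pos4(id14) recv 58: fwd; pos0(id93) recv 14: drop
Round 2: pos2(id10) recv 93: fwd; pos3(id58) recv 85: fwd; pos0(id93) recv 58: drop
Round 3: pos3(id58) recv 93: fwd; pos4(id14) recv 85: fwd
After round 3: 2 messages still in flight

Answer: 2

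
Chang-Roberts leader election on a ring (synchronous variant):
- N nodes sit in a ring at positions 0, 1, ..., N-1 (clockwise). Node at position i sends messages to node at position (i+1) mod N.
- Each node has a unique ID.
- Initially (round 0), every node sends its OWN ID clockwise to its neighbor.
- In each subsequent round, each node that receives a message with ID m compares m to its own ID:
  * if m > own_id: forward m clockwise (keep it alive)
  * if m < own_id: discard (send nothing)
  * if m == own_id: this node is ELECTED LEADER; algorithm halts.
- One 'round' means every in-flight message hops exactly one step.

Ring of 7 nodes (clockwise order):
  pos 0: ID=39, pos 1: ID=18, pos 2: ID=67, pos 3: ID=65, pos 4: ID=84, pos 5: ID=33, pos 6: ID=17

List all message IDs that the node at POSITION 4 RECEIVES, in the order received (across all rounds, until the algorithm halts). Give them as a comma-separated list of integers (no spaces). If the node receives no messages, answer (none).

Answer: 65,67,84

Derivation:
Round 1: pos1(id18) recv 39: fwd; pos2(id67) recv 18: drop; pos3(id65) recv 67: fwd; pos4(id84) recv 65: drop; pos5(id33) recv 84: fwd; pos6(id17) recv 33: fwd; pos0(id39) recv 17: drop
Round 2: pos2(id67) recv 39: drop; pos4(id84) recv 67: drop; pos6(id17) recv 84: fwd; pos0(id39) recv 33: drop
Round 3: pos0(id39) recv 84: fwd
Round 4: pos1(id18) recv 84: fwd
Round 5: pos2(id67) recv 84: fwd
Round 6: pos3(id65) recv 84: fwd
Round 7: pos4(id84) recv 84: ELECTED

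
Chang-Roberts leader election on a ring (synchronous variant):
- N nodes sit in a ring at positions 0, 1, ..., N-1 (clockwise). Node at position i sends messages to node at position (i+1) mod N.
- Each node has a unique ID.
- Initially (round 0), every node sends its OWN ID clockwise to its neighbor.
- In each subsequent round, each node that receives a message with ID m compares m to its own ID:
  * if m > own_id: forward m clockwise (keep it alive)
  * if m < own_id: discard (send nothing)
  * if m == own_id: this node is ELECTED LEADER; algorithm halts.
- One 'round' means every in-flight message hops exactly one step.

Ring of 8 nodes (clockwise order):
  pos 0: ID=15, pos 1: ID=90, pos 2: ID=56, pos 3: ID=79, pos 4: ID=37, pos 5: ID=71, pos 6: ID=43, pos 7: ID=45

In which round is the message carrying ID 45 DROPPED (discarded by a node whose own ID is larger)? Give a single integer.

Round 1: pos1(id90) recv 15: drop; pos2(id56) recv 90: fwd; pos3(id79) recv 56: drop; pos4(id37) recv 79: fwd; pos5(id71) recv 37: drop; pos6(id43) recv 71: fwd; pos7(id45) recv 43: drop; pos0(id15) recv 45: fwd
Round 2: pos3(id79) recv 90: fwd; pos5(id71) recv 79: fwd; pos7(id45) recv 71: fwd; pos1(id90) recv 45: drop
Round 3: pos4(id37) recv 90: fwd; pos6(id43) recv 79: fwd; pos0(id15) recv 71: fwd
Round 4: pos5(id71) recv 90: fwd; pos7(id45) recv 79: fwd; pos1(id90) recv 71: drop
Round 5: pos6(id43) recv 90: fwd; pos0(id15) recv 79: fwd
Round 6: pos7(id45) recv 90: fwd; pos1(id90) recv 79: drop
Round 7: pos0(id15) recv 90: fwd
Round 8: pos1(id90) recv 90: ELECTED
Message ID 45 originates at pos 7; dropped at pos 1 in round 2

Answer: 2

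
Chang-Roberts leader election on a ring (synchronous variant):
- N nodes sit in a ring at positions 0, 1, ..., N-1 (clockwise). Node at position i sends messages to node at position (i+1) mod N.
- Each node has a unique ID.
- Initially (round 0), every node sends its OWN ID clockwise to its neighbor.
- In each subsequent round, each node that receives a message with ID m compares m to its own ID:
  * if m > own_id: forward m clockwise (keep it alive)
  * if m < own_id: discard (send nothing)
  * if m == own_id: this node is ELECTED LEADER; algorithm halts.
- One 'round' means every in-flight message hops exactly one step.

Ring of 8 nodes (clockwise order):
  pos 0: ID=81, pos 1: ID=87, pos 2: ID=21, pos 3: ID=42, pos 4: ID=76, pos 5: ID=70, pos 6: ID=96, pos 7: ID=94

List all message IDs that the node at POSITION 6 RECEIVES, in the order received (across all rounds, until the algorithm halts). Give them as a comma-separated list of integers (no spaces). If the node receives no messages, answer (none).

Round 1: pos1(id87) recv 81: drop; pos2(id21) recv 87: fwd; pos3(id42) recv 21: drop; pos4(id76) recv 42: drop; pos5(id70) recv 76: fwd; pos6(id96) recv 70: drop; pos7(id94) recv 96: fwd; pos0(id81) recv 94: fwd
Round 2: pos3(id42) recv 87: fwd; pos6(id96) recv 76: drop; pos0(id81) recv 96: fwd; pos1(id87) recv 94: fwd
Round 3: pos4(id76) recv 87: fwd; pos1(id87) recv 96: fwd; pos2(id21) recv 94: fwd
Round 4: pos5(id70) recv 87: fwd; pos2(id21) recv 96: fwd; pos3(id42) recv 94: fwd
Round 5: pos6(id96) recv 87: drop; pos3(id42) recv 96: fwd; pos4(id76) recv 94: fwd
Round 6: pos4(id76) recv 96: fwd; pos5(id70) recv 94: fwd
Round 7: pos5(id70) recv 96: fwd; pos6(id96) recv 94: drop
Round 8: pos6(id96) recv 96: ELECTED

Answer: 70,76,87,94,96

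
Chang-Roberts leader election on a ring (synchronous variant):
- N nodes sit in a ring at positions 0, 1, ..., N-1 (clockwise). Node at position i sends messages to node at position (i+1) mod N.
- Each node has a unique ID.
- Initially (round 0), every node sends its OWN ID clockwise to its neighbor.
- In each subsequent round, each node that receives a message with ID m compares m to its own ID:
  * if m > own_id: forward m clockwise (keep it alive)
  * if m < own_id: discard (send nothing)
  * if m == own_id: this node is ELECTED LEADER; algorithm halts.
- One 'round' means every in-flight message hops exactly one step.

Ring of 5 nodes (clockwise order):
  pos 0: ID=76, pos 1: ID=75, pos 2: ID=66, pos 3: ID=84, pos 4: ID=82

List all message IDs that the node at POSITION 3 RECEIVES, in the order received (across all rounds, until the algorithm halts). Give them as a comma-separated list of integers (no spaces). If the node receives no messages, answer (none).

Answer: 66,75,76,82,84

Derivation:
Round 1: pos1(id75) recv 76: fwd; pos2(id66) recv 75: fwd; pos3(id84) recv 66: drop; pos4(id82) recv 84: fwd; pos0(id76) recv 82: fwd
Round 2: pos2(id66) recv 76: fwd; pos3(id84) recv 75: drop; pos0(id76) recv 84: fwd; pos1(id75) recv 82: fwd
Round 3: pos3(id84) recv 76: drop; pos1(id75) recv 84: fwd; pos2(id66) recv 82: fwd
Round 4: pos2(id66) recv 84: fwd; pos3(id84) recv 82: drop
Round 5: pos3(id84) recv 84: ELECTED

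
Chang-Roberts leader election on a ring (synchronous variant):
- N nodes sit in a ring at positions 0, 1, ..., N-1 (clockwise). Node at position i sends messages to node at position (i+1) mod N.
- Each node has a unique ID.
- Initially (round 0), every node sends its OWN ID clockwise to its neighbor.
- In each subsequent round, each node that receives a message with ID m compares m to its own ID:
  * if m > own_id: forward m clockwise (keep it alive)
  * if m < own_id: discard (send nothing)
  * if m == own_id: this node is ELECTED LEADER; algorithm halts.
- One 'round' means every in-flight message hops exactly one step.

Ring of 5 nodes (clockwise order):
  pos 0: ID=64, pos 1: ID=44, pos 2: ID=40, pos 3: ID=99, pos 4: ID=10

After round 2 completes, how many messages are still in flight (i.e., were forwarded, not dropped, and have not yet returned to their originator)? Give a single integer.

Round 1: pos1(id44) recv 64: fwd; pos2(id40) recv 44: fwd; pos3(id99) recv 40: drop; pos4(id10) recv 99: fwd; pos0(id64) recv 10: drop
Round 2: pos2(id40) recv 64: fwd; pos3(id99) recv 44: drop; pos0(id64) recv 99: fwd
After round 2: 2 messages still in flight

Answer: 2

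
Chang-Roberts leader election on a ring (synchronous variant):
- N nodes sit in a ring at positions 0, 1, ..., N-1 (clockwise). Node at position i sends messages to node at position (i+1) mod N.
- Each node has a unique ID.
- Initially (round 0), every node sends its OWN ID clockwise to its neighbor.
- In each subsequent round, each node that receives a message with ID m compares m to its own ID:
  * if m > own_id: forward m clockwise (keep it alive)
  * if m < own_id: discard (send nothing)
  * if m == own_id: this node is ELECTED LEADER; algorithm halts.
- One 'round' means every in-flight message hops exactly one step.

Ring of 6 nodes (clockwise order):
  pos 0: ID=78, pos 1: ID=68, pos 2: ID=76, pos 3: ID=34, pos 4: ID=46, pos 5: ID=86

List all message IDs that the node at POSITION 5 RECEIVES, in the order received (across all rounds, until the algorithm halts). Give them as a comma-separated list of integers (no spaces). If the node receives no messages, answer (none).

Round 1: pos1(id68) recv 78: fwd; pos2(id76) recv 68: drop; pos3(id34) recv 76: fwd; pos4(id46) recv 34: drop; pos5(id86) recv 46: drop; pos0(id78) recv 86: fwd
Round 2: pos2(id76) recv 78: fwd; pos4(id46) recv 76: fwd; pos1(id68) recv 86: fwd
Round 3: pos3(id34) recv 78: fwd; pos5(id86) recv 76: drop; pos2(id76) recv 86: fwd
Round 4: pos4(id46) recv 78: fwd; pos3(id34) recv 86: fwd
Round 5: pos5(id86) recv 78: drop; pos4(id46) recv 86: fwd
Round 6: pos5(id86) recv 86: ELECTED

Answer: 46,76,78,86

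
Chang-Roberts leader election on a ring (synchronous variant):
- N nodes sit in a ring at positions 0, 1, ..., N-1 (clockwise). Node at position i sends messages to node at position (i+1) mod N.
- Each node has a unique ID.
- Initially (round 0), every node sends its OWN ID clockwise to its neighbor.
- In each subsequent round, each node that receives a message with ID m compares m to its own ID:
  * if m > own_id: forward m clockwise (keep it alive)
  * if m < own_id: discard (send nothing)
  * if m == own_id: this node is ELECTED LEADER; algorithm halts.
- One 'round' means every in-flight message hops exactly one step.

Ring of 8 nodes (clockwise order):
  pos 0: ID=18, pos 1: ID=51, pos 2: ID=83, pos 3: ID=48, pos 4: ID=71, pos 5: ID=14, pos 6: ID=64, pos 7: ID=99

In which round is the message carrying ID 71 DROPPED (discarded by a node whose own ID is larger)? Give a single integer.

Answer: 3

Derivation:
Round 1: pos1(id51) recv 18: drop; pos2(id83) recv 51: drop; pos3(id48) recv 83: fwd; pos4(id71) recv 48: drop; pos5(id14) recv 71: fwd; pos6(id64) recv 14: drop; pos7(id99) recv 64: drop; pos0(id18) recv 99: fwd
Round 2: pos4(id71) recv 83: fwd; pos6(id64) recv 71: fwd; pos1(id51) recv 99: fwd
Round 3: pos5(id14) recv 83: fwd; pos7(id99) recv 71: drop; pos2(id83) recv 99: fwd
Round 4: pos6(id64) recv 83: fwd; pos3(id48) recv 99: fwd
Round 5: pos7(id99) recv 83: drop; pos4(id71) recv 99: fwd
Round 6: pos5(id14) recv 99: fwd
Round 7: pos6(id64) recv 99: fwd
Round 8: pos7(id99) recv 99: ELECTED
Message ID 71 originates at pos 4; dropped at pos 7 in round 3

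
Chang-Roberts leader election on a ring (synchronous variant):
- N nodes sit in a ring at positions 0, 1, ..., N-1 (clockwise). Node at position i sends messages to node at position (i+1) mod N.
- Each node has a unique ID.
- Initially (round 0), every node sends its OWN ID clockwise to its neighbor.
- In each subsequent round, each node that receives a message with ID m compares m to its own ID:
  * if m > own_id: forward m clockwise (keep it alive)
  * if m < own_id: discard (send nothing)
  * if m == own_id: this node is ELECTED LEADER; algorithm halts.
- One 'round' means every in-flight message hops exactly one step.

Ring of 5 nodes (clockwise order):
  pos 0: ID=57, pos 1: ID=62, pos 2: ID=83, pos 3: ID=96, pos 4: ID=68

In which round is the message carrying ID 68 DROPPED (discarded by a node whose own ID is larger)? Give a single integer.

Round 1: pos1(id62) recv 57: drop; pos2(id83) recv 62: drop; pos3(id96) recv 83: drop; pos4(id68) recv 96: fwd; pos0(id57) recv 68: fwd
Round 2: pos0(id57) recv 96: fwd; pos1(id62) recv 68: fwd
Round 3: pos1(id62) recv 96: fwd; pos2(id83) recv 68: drop
Round 4: pos2(id83) recv 96: fwd
Round 5: pos3(id96) recv 96: ELECTED
Message ID 68 originates at pos 4; dropped at pos 2 in round 3

Answer: 3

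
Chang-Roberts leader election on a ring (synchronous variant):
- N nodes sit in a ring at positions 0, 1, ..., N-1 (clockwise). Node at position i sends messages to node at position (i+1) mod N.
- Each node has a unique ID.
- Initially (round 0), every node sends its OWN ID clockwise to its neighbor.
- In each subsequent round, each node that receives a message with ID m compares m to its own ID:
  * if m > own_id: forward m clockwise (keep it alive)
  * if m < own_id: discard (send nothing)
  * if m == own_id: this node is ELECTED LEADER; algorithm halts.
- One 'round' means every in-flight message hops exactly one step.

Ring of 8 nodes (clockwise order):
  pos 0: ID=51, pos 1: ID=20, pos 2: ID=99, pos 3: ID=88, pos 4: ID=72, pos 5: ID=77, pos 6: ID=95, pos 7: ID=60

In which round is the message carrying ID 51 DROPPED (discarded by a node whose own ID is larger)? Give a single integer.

Answer: 2

Derivation:
Round 1: pos1(id20) recv 51: fwd; pos2(id99) recv 20: drop; pos3(id88) recv 99: fwd; pos4(id72) recv 88: fwd; pos5(id77) recv 72: drop; pos6(id95) recv 77: drop; pos7(id60) recv 95: fwd; pos0(id51) recv 60: fwd
Round 2: pos2(id99) recv 51: drop; pos4(id72) recv 99: fwd; pos5(id77) recv 88: fwd; pos0(id51) recv 95: fwd; pos1(id20) recv 60: fwd
Round 3: pos5(id77) recv 99: fwd; pos6(id95) recv 88: drop; pos1(id20) recv 95: fwd; pos2(id99) recv 60: drop
Round 4: pos6(id95) recv 99: fwd; pos2(id99) recv 95: drop
Round 5: pos7(id60) recv 99: fwd
Round 6: pos0(id51) recv 99: fwd
Round 7: pos1(id20) recv 99: fwd
Round 8: pos2(id99) recv 99: ELECTED
Message ID 51 originates at pos 0; dropped at pos 2 in round 2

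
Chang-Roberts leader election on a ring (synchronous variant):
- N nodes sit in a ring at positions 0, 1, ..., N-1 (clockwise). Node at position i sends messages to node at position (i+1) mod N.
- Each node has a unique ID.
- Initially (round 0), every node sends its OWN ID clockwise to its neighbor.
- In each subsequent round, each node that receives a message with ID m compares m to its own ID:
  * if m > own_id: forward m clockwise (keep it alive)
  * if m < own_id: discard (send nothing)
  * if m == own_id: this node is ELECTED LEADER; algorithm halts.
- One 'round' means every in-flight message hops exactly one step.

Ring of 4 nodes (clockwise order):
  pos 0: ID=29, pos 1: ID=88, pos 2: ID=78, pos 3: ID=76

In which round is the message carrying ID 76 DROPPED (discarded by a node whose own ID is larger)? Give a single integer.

Round 1: pos1(id88) recv 29: drop; pos2(id78) recv 88: fwd; pos3(id76) recv 78: fwd; pos0(id29) recv 76: fwd
Round 2: pos3(id76) recv 88: fwd; pos0(id29) recv 78: fwd; pos1(id88) recv 76: drop
Round 3: pos0(id29) recv 88: fwd; pos1(id88) recv 78: drop
Round 4: pos1(id88) recv 88: ELECTED
Message ID 76 originates at pos 3; dropped at pos 1 in round 2

Answer: 2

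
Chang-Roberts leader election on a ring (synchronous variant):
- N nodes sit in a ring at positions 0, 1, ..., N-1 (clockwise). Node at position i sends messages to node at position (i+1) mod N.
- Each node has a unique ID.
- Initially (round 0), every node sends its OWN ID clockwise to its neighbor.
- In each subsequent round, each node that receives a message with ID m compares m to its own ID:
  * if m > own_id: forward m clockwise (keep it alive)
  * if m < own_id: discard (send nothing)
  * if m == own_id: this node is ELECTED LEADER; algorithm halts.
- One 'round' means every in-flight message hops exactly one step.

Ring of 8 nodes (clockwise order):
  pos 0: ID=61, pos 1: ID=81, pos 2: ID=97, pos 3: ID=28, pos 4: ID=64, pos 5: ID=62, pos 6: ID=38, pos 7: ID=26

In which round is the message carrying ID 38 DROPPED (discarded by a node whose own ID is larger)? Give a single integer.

Round 1: pos1(id81) recv 61: drop; pos2(id97) recv 81: drop; pos3(id28) recv 97: fwd; pos4(id64) recv 28: drop; pos5(id62) recv 64: fwd; pos6(id38) recv 62: fwd; pos7(id26) recv 38: fwd; pos0(id61) recv 26: drop
Round 2: pos4(id64) recv 97: fwd; pos6(id38) recv 64: fwd; pos7(id26) recv 62: fwd; pos0(id61) recv 38: drop
Round 3: pos5(id62) recv 97: fwd; pos7(id26) recv 64: fwd; pos0(id61) recv 62: fwd
Round 4: pos6(id38) recv 97: fwd; pos0(id61) recv 64: fwd; pos1(id81) recv 62: drop
Round 5: pos7(id26) recv 97: fwd; pos1(id81) recv 64: drop
Round 6: pos0(id61) recv 97: fwd
Round 7: pos1(id81) recv 97: fwd
Round 8: pos2(id97) recv 97: ELECTED
Message ID 38 originates at pos 6; dropped at pos 0 in round 2

Answer: 2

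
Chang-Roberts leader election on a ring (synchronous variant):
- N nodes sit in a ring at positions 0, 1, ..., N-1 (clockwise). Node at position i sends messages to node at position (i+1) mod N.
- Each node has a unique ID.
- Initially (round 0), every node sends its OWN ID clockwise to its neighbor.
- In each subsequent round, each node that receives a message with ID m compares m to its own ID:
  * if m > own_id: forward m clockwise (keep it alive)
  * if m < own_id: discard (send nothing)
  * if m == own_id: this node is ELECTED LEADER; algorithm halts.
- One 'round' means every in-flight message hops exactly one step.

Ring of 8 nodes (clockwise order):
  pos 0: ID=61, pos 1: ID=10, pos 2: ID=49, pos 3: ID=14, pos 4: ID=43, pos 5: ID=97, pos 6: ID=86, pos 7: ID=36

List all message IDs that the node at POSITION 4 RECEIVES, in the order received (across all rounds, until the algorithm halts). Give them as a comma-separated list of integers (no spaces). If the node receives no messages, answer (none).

Round 1: pos1(id10) recv 61: fwd; pos2(id49) recv 10: drop; pos3(id14) recv 49: fwd; pos4(id43) recv 14: drop; pos5(id97) recv 43: drop; pos6(id86) recv 97: fwd; pos7(id36) recv 86: fwd; pos0(id61) recv 36: drop
Round 2: pos2(id49) recv 61: fwd; pos4(id43) recv 49: fwd; pos7(id36) recv 97: fwd; pos0(id61) recv 86: fwd
Round 3: pos3(id14) recv 61: fwd; pos5(id97) recv 49: drop; pos0(id61) recv 97: fwd; pos1(id10) recv 86: fwd
Round 4: pos4(id43) recv 61: fwd; pos1(id10) recv 97: fwd; pos2(id49) recv 86: fwd
Round 5: pos5(id97) recv 61: drop; pos2(id49) recv 97: fwd; pos3(id14) recv 86: fwd
Round 6: pos3(id14) recv 97: fwd; pos4(id43) recv 86: fwd
Round 7: pos4(id43) recv 97: fwd; pos5(id97) recv 86: drop
Round 8: pos5(id97) recv 97: ELECTED

Answer: 14,49,61,86,97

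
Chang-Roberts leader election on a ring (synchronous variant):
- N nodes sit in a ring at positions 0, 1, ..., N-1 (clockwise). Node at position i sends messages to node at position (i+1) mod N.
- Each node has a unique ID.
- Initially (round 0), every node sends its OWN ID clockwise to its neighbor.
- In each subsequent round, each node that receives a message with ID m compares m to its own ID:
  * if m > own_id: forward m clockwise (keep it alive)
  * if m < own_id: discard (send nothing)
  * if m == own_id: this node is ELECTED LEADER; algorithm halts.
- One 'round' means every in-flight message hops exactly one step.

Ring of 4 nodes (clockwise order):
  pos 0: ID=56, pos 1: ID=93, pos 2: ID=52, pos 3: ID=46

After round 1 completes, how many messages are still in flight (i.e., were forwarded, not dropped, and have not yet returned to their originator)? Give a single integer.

Round 1: pos1(id93) recv 56: drop; pos2(id52) recv 93: fwd; pos3(id46) recv 52: fwd; pos0(id56) recv 46: drop
After round 1: 2 messages still in flight

Answer: 2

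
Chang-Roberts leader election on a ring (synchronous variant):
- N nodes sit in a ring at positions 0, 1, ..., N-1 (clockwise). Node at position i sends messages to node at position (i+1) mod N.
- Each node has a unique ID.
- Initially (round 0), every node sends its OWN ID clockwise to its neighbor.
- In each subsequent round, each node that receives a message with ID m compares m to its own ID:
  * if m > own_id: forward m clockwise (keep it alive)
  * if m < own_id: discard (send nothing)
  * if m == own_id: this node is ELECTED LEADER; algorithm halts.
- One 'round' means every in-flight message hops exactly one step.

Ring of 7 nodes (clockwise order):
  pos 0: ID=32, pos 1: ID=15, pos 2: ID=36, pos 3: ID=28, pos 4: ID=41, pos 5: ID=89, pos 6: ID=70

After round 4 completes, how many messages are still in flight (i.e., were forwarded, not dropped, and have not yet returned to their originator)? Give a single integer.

Round 1: pos1(id15) recv 32: fwd; pos2(id36) recv 15: drop; pos3(id28) recv 36: fwd; pos4(id41) recv 28: drop; pos5(id89) recv 41: drop; pos6(id70) recv 89: fwd; pos0(id32) recv 70: fwd
Round 2: pos2(id36) recv 32: drop; pos4(id41) recv 36: drop; pos0(id32) recv 89: fwd; pos1(id15) recv 70: fwd
Round 3: pos1(id15) recv 89: fwd; pos2(id36) recv 70: fwd
Round 4: pos2(id36) recv 89: fwd; pos3(id28) recv 70: fwd
After round 4: 2 messages still in flight

Answer: 2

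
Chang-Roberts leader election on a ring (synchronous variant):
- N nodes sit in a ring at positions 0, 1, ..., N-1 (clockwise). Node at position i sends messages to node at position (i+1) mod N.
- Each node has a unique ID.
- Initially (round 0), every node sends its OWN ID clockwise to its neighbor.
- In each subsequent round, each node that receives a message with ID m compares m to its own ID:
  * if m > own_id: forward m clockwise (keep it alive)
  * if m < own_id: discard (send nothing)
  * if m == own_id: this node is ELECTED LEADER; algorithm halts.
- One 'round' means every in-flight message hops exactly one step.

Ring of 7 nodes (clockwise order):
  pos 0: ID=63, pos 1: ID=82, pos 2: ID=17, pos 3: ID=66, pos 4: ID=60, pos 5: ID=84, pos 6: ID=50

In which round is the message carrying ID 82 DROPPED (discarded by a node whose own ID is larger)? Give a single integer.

Round 1: pos1(id82) recv 63: drop; pos2(id17) recv 82: fwd; pos3(id66) recv 17: drop; pos4(id60) recv 66: fwd; pos5(id84) recv 60: drop; pos6(id50) recv 84: fwd; pos0(id63) recv 50: drop
Round 2: pos3(id66) recv 82: fwd; pos5(id84) recv 66: drop; pos0(id63) recv 84: fwd
Round 3: pos4(id60) recv 82: fwd; pos1(id82) recv 84: fwd
Round 4: pos5(id84) recv 82: drop; pos2(id17) recv 84: fwd
Round 5: pos3(id66) recv 84: fwd
Round 6: pos4(id60) recv 84: fwd
Round 7: pos5(id84) recv 84: ELECTED
Message ID 82 originates at pos 1; dropped at pos 5 in round 4

Answer: 4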